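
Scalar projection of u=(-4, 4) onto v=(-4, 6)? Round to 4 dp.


u.v = 40, |v| = sqrt(52) = 7.2111
Scalar projection = u.v / |v| = 40 / sqrt(52) = 5.547

5.547


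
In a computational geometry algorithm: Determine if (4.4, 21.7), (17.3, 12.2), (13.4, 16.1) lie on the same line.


Cross product: (17.3-4.4)*(16.1-21.7) - (12.2-21.7)*(13.4-4.4)
= 13.26

No, not collinear


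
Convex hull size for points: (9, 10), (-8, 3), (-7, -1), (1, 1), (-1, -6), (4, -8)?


Convex hull vertices (CCW): (-8, 3), (-7, -1), (-1, -6), (4, -8), (9, 10)
Count = 5

5


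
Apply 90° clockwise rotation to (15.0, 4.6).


90° CW: (x,y) -> (y, -x)
(15,4.6) -> (4.6, -15)

(4.6, -15)


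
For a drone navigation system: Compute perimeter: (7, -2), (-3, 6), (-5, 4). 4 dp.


Sides: (7, -2)->(-3, 6): sqrt(164) = 12.806248, (-3, 6)->(-5, 4): sqrt(8) = 2.828427, (-5, 4)->(7, -2): sqrt(180) = 13.416408
Sum = 29.051083
Perimeter = 29.0511

29.0511


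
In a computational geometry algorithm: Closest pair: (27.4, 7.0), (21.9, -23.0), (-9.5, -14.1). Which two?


d(P0,P1) = 30.5, d(P0,P2) = 42.5067, d(P1,P2) = 32.6369
Closest: P0 and P1

Closest pair: (27.4, 7.0) and (21.9, -23.0), distance = 30.5


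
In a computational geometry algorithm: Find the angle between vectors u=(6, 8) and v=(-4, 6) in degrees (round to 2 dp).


u.v = 24, |u| = sqrt(100) = 10, |v| = sqrt(52) = 7.2111
cos(theta) = u.v/(|u||v|) = 24/sqrt(5200) = 0.33282
theta = acos(0.33282) = 70.56 degrees

70.56 degrees


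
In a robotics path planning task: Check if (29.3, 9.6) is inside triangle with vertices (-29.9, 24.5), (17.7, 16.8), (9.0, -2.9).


Cross products: AB x AP = -253.4, BC x BP = 291.16, CA x CP = -1042.47
All same sign? no

No, outside


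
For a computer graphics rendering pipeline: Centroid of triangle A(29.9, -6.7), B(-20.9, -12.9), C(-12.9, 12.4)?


Centroid = ((x_A+x_B+x_C)/3, (y_A+y_B+y_C)/3)
= ((29.9+(-20.9)+(-12.9))/3, ((-6.7)+(-12.9)+12.4)/3)
= (-1.3, -2.4)

(-1.3, -2.4)


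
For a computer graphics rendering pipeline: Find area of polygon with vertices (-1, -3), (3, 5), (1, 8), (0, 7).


Shoelace sum: ((-1)*5 - 3*(-3)) + (3*8 - 1*5) + (1*7 - 0*8) + (0*(-3) - (-1)*7)
= 37
Area = |37|/2 = 18.5

18.5


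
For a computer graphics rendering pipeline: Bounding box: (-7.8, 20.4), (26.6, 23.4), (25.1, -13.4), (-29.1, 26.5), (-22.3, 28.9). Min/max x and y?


x range: [-29.1, 26.6]
y range: [-13.4, 28.9]
Bounding box: (-29.1,-13.4) to (26.6,28.9)

(-29.1,-13.4) to (26.6,28.9)


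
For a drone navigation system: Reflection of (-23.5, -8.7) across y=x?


Reflection over y=x: (x,y) -> (y,x)
(-23.5, -8.7) -> (-8.7, -23.5)

(-8.7, -23.5)


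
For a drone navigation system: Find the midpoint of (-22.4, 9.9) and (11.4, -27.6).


M = (((-22.4)+11.4)/2, (9.9+(-27.6))/2)
= (-5.5, -8.85)

(-5.5, -8.85)


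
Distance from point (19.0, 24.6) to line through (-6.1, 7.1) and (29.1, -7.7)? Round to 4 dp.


|cross product| = 987.48
|line direction| = sqrt(1458.08) = 38.1848
Distance = 987.48/sqrt(1458.08) = 25.8605

25.8605


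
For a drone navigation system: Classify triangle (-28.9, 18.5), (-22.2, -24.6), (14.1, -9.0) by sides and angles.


Side lengths squared: AB^2=1902.5, BC^2=1561.05, CA^2=2605.25
Sorted: [1561.05, 1902.5, 2605.25]
By sides: Scalene, By angles: Acute

Scalene, Acute


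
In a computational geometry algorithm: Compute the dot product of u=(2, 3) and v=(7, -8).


u . v = u_x*v_x + u_y*v_y = 2*7 + 3*(-8)
= 14 + (-24) = -10

-10


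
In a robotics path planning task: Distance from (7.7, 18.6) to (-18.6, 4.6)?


dx=-26.3, dy=-14
d^2 = (-26.3)^2 + (-14)^2 = 887.69
d = sqrt(887.69) = 29.7941

29.7941


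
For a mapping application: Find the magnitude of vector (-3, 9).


|u| = sqrt((-3)^2 + 9^2) = sqrt(90) = 9.4868

9.4868


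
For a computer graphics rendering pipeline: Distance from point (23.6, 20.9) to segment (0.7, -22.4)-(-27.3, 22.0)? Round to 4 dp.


Project P onto AB: t = 0.465 (clamped to [0,1])
Closest point on segment: (-12.3208, -1.7527)
Distance: 42.467

42.467


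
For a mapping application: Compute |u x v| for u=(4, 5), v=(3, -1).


|u x v| = |4*(-1) - 5*3|
= |(-4) - 15| = 19

19


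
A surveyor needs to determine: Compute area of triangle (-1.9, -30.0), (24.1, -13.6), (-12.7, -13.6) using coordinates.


Area = |x_A(y_B-y_C) + x_B(y_C-y_A) + x_C(y_A-y_B)|/2
= |0 + 395.24 + 208.28|/2
= 603.52/2 = 301.76

301.76


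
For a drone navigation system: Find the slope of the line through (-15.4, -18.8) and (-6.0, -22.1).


slope = (y2-y1)/(x2-x1) = ((-22.1)-(-18.8))/((-6)-(-15.4)) = (-3.3)/9.4 = -0.3511

-0.3511


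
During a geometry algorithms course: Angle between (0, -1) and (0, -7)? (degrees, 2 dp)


u.v = 7, |u| = sqrt(1) = 1, |v| = sqrt(49) = 7
cos(theta) = u.v/(|u||v|) = 7/sqrt(49) = 1
theta = acos(1) = 0 degrees

0 degrees


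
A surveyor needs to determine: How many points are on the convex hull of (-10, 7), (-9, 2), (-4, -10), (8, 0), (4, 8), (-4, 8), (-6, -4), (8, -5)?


Convex hull vertices (CCW): (-10, 7), (-9, 2), (-4, -10), (8, -5), (8, 0), (4, 8), (-4, 8)
Count = 7

7


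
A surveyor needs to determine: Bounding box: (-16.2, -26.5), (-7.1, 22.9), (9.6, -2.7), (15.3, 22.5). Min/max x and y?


x range: [-16.2, 15.3]
y range: [-26.5, 22.9]
Bounding box: (-16.2,-26.5) to (15.3,22.9)

(-16.2,-26.5) to (15.3,22.9)


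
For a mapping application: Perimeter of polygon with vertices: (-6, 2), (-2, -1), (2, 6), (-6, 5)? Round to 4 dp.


Sides: (-6, 2)->(-2, -1): sqrt(25) = 5, (-2, -1)->(2, 6): sqrt(65) = 8.062258, (2, 6)->(-6, 5): sqrt(65) = 8.062258, (-6, 5)->(-6, 2): sqrt(9) = 3
Sum = 24.124516
Perimeter = 24.1245

24.1245


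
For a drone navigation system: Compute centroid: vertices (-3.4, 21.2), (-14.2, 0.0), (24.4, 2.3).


Centroid = ((x_A+x_B+x_C)/3, (y_A+y_B+y_C)/3)
= (((-3.4)+(-14.2)+24.4)/3, (21.2+0+2.3)/3)
= (2.2667, 7.8333)

(2.2667, 7.8333)


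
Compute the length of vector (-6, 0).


|u| = sqrt((-6)^2 + 0^2) = sqrt(36) = 6

6


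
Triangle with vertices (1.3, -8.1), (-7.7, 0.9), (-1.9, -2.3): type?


Side lengths squared: AB^2=162, BC^2=43.88, CA^2=43.88
Sorted: [43.88, 43.88, 162]
By sides: Isosceles, By angles: Obtuse

Isosceles, Obtuse


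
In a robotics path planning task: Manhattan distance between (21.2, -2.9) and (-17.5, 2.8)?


|21.2-(-17.5)| + |(-2.9)-2.8| = 38.7 + 5.7 = 44.4

44.4


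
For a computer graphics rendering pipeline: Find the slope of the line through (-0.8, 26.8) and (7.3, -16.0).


slope = (y2-y1)/(x2-x1) = ((-16)-26.8)/(7.3-(-0.8)) = (-42.8)/8.1 = -5.284

-5.284


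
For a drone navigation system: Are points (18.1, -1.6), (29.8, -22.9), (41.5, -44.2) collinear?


Cross product: (29.8-18.1)*((-44.2)-(-1.6)) - ((-22.9)-(-1.6))*(41.5-18.1)
= 0

Yes, collinear


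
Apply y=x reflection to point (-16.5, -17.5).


Reflection over y=x: (x,y) -> (y,x)
(-16.5, -17.5) -> (-17.5, -16.5)

(-17.5, -16.5)


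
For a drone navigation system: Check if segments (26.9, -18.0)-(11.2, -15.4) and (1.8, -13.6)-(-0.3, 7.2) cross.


Cross products: d1=-512.84, d2=-191.74, d3=-3.82, d4=-324.92
d1*d2 < 0 and d3*d4 < 0? no

No, they don't intersect


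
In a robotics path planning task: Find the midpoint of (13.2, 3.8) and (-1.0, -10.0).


M = ((13.2+(-1))/2, (3.8+(-10))/2)
= (6.1, -3.1)

(6.1, -3.1)


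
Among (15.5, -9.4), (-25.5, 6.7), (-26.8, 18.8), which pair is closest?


d(P0,P1) = 44.0478, d(P0,P2) = 50.8383, d(P1,P2) = 12.1696
Closest: P1 and P2

Closest pair: (-25.5, 6.7) and (-26.8, 18.8), distance = 12.1696


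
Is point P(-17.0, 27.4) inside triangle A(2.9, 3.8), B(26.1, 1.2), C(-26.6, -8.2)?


Cross products: AB x AP = 495.78, BC x BP = -1785.88, CA x CP = 935
All same sign? no

No, outside


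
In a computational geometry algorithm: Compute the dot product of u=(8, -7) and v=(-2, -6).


u . v = u_x*v_x + u_y*v_y = 8*(-2) + (-7)*(-6)
= (-16) + 42 = 26

26


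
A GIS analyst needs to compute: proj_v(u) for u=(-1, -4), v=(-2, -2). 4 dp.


u.v = 10, |v| = sqrt(8) = 2.8284
Scalar projection = u.v / |v| = 10 / sqrt(8) = 3.5355

3.5355


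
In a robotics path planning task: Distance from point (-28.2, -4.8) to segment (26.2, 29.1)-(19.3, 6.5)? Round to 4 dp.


Project P onto AB: t = 1 (clamped to [0,1])
Closest point on segment: (19.3, 6.5)
Distance: 48.8256

48.8256


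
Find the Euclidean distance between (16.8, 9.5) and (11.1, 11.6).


dx=-5.7, dy=2.1
d^2 = (-5.7)^2 + 2.1^2 = 36.9
d = sqrt(36.9) = 6.0745

6.0745


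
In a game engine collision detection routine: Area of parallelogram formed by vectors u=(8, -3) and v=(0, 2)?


|u x v| = |8*2 - (-3)*0|
= |16 - 0| = 16

16


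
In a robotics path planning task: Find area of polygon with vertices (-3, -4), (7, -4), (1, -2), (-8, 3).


Shoelace sum: ((-3)*(-4) - 7*(-4)) + (7*(-2) - 1*(-4)) + (1*3 - (-8)*(-2)) + ((-8)*(-4) - (-3)*3)
= 58
Area = |58|/2 = 29

29


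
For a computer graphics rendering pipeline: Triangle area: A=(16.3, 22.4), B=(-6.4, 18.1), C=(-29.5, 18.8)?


Area = |x_A(y_B-y_C) + x_B(y_C-y_A) + x_C(y_A-y_B)|/2
= |(-11.41) + 23.04 + (-126.85)|/2
= 115.22/2 = 57.61

57.61


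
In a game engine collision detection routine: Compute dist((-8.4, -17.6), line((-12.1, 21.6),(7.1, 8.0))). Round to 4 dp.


|cross product| = 702.32
|line direction| = sqrt(553.6) = 23.5287
Distance = 702.32/sqrt(553.6) = 29.8495

29.8495


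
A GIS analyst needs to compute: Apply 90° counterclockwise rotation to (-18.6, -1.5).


90° CCW: (x,y) -> (-y, x)
(-18.6,-1.5) -> (1.5, -18.6)

(1.5, -18.6)


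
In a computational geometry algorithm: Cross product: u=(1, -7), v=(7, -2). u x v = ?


u x v = u_x*v_y - u_y*v_x = 1*(-2) - (-7)*7
= (-2) - (-49) = 47

47


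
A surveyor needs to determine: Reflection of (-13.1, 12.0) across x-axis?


Reflection over x-axis: (x,y) -> (x,-y)
(-13.1, 12) -> (-13.1, -12)

(-13.1, -12)


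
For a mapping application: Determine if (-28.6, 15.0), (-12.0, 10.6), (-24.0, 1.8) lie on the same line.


Cross product: ((-12)-(-28.6))*(1.8-15) - (10.6-15)*((-24)-(-28.6))
= -198.88

No, not collinear


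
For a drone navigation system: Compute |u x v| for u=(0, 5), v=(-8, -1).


|u x v| = |0*(-1) - 5*(-8)|
= |0 - (-40)| = 40

40


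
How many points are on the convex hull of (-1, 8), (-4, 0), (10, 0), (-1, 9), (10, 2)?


Convex hull vertices (CCW): (-4, 0), (10, 0), (10, 2), (-1, 9)
Count = 4

4


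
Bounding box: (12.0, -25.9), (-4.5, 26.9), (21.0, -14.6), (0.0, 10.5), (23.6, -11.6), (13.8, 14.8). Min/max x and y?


x range: [-4.5, 23.6]
y range: [-25.9, 26.9]
Bounding box: (-4.5,-25.9) to (23.6,26.9)

(-4.5,-25.9) to (23.6,26.9)


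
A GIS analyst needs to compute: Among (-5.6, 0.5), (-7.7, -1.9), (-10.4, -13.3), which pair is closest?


d(P0,P1) = 3.189, d(P0,P2) = 14.611, d(P1,P2) = 11.7154
Closest: P0 and P1

Closest pair: (-5.6, 0.5) and (-7.7, -1.9), distance = 3.189


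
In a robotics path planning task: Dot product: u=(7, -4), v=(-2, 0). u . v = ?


u . v = u_x*v_x + u_y*v_y = 7*(-2) + (-4)*0
= (-14) + 0 = -14

-14


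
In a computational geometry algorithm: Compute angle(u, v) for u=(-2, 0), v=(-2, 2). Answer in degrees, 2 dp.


u.v = 4, |u| = sqrt(4) = 2, |v| = sqrt(8) = 2.8284
cos(theta) = u.v/(|u||v|) = 4/sqrt(32) = 0.707107
theta = acos(0.707107) = 45 degrees

45 degrees


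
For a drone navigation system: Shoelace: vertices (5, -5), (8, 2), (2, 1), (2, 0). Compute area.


Shoelace sum: (5*2 - 8*(-5)) + (8*1 - 2*2) + (2*0 - 2*1) + (2*(-5) - 5*0)
= 42
Area = |42|/2 = 21

21


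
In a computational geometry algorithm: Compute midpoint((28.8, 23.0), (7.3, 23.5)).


M = ((28.8+7.3)/2, (23+23.5)/2)
= (18.05, 23.25)

(18.05, 23.25)


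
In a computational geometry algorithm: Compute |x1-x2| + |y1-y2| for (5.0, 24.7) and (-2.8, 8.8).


|5-(-2.8)| + |24.7-8.8| = 7.8 + 15.9 = 23.7

23.7


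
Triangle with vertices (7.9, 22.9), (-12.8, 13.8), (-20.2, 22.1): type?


Side lengths squared: AB^2=511.3, BC^2=123.65, CA^2=790.25
Sorted: [123.65, 511.3, 790.25]
By sides: Scalene, By angles: Obtuse

Scalene, Obtuse


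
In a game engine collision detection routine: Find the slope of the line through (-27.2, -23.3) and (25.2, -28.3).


slope = (y2-y1)/(x2-x1) = ((-28.3)-(-23.3))/(25.2-(-27.2)) = (-5)/52.4 = -0.0954

-0.0954


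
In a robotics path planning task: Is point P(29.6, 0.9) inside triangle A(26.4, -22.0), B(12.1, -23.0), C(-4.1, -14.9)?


Cross products: AB x AP = -324.27, BC x BP = -528.93, CA x CP = 721.17
All same sign? no

No, outside


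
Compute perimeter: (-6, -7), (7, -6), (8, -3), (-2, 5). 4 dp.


Sides: (-6, -7)->(7, -6): sqrt(170) = 13.038405, (7, -6)->(8, -3): sqrt(10) = 3.162278, (8, -3)->(-2, 5): sqrt(164) = 12.806248, (-2, 5)->(-6, -7): sqrt(160) = 12.649111
Sum = 41.656042
Perimeter = 41.656

41.656


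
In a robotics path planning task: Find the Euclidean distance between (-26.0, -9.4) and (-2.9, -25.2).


dx=23.1, dy=-15.8
d^2 = 23.1^2 + (-15.8)^2 = 783.25
d = sqrt(783.25) = 27.9866

27.9866


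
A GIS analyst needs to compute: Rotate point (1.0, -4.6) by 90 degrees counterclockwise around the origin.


90° CCW: (x,y) -> (-y, x)
(1,-4.6) -> (4.6, 1)

(4.6, 1)


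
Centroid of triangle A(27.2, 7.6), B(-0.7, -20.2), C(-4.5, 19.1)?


Centroid = ((x_A+x_B+x_C)/3, (y_A+y_B+y_C)/3)
= ((27.2+(-0.7)+(-4.5))/3, (7.6+(-20.2)+19.1)/3)
= (7.3333, 2.1667)

(7.3333, 2.1667)


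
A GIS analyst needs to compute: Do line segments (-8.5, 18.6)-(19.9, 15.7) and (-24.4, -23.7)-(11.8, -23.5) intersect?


Cross products: d1=1528.08, d2=1417.42, d3=-1247.43, d4=-1136.77
d1*d2 < 0 and d3*d4 < 0? no

No, they don't intersect


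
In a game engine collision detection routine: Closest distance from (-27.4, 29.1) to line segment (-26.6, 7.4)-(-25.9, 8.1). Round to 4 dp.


Project P onto AB: t = 1 (clamped to [0,1])
Closest point on segment: (-25.9, 8.1)
Distance: 21.0535

21.0535


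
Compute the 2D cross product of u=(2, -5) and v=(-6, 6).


u x v = u_x*v_y - u_y*v_x = 2*6 - (-5)*(-6)
= 12 - 30 = -18

-18


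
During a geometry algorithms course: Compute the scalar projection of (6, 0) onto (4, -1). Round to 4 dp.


u.v = 24, |v| = sqrt(17) = 4.1231
Scalar projection = u.v / |v| = 24 / sqrt(17) = 5.8209

5.8209


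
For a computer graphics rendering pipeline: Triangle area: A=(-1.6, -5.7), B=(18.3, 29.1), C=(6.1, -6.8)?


Area = |x_A(y_B-y_C) + x_B(y_C-y_A) + x_C(y_A-y_B)|/2
= |(-57.44) + (-20.13) + (-212.28)|/2
= 289.85/2 = 144.925

144.925


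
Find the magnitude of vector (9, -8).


|u| = sqrt(9^2 + (-8)^2) = sqrt(145) = 12.0416

12.0416


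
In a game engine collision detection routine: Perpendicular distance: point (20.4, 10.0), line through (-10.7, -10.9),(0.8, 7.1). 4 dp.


|cross product| = 319.45
|line direction| = sqrt(456.25) = 21.36
Distance = 319.45/sqrt(456.25) = 14.9555

14.9555


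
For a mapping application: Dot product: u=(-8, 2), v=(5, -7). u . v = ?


u . v = u_x*v_x + u_y*v_y = (-8)*5 + 2*(-7)
= (-40) + (-14) = -54

-54


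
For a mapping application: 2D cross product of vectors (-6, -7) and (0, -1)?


u x v = u_x*v_y - u_y*v_x = (-6)*(-1) - (-7)*0
= 6 - 0 = 6

6


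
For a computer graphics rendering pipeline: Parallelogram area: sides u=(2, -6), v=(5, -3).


|u x v| = |2*(-3) - (-6)*5|
= |(-6) - (-30)| = 24

24


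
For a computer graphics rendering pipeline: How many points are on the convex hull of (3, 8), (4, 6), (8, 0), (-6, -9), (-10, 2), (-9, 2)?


Convex hull vertices (CCW): (-10, 2), (-6, -9), (8, 0), (3, 8)
Count = 4

4


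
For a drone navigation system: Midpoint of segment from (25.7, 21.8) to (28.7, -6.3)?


M = ((25.7+28.7)/2, (21.8+(-6.3))/2)
= (27.2, 7.75)

(27.2, 7.75)


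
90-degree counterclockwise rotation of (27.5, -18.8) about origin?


90° CCW: (x,y) -> (-y, x)
(27.5,-18.8) -> (18.8, 27.5)

(18.8, 27.5)


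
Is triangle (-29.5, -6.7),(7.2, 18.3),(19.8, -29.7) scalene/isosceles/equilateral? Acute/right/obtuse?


Side lengths squared: AB^2=1971.89, BC^2=2462.76, CA^2=2959.49
Sorted: [1971.89, 2462.76, 2959.49]
By sides: Scalene, By angles: Acute

Scalene, Acute


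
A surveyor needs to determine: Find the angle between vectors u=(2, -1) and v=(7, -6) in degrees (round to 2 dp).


u.v = 20, |u| = sqrt(5) = 2.2361, |v| = sqrt(85) = 9.2195
cos(theta) = u.v/(|u||v|) = 20/sqrt(425) = 0.970143
theta = acos(0.970143) = 14.04 degrees

14.04 degrees


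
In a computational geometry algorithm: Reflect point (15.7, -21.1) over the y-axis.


Reflection over y-axis: (x,y) -> (-x,y)
(15.7, -21.1) -> (-15.7, -21.1)

(-15.7, -21.1)


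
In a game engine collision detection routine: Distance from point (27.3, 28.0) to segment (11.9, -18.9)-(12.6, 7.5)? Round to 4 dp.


Project P onto AB: t = 1 (clamped to [0,1])
Closest point on segment: (12.6, 7.5)
Distance: 25.2258

25.2258


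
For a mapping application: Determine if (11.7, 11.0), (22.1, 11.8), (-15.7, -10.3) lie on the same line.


Cross product: (22.1-11.7)*((-10.3)-11) - (11.8-11)*((-15.7)-11.7)
= -199.6

No, not collinear


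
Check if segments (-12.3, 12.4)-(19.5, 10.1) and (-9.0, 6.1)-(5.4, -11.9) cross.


Cross products: d1=31.32, d2=570.6, d3=-192.75, d4=-732.03
d1*d2 < 0 and d3*d4 < 0? no

No, they don't intersect


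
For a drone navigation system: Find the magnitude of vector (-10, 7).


|u| = sqrt((-10)^2 + 7^2) = sqrt(149) = 12.2066

12.2066


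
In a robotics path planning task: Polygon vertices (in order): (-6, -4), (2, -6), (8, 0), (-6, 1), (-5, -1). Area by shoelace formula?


Shoelace sum: ((-6)*(-6) - 2*(-4)) + (2*0 - 8*(-6)) + (8*1 - (-6)*0) + ((-6)*(-1) - (-5)*1) + ((-5)*(-4) - (-6)*(-1))
= 125
Area = |125|/2 = 62.5

62.5


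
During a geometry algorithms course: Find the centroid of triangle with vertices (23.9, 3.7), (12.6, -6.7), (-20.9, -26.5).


Centroid = ((x_A+x_B+x_C)/3, (y_A+y_B+y_C)/3)
= ((23.9+12.6+(-20.9))/3, (3.7+(-6.7)+(-26.5))/3)
= (5.2, -9.8333)

(5.2, -9.8333)


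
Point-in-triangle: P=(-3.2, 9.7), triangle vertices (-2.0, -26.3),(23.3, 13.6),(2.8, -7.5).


Cross products: AB x AP = 958.68, BC x BP = -479.2, CA x CP = -195.36
All same sign? no

No, outside


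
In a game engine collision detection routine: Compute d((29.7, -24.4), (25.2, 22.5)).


dx=-4.5, dy=46.9
d^2 = (-4.5)^2 + 46.9^2 = 2219.86
d = sqrt(2219.86) = 47.1154

47.1154


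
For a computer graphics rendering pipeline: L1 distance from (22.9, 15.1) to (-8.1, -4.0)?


|22.9-(-8.1)| + |15.1-(-4)| = 31 + 19.1 = 50.1

50.1


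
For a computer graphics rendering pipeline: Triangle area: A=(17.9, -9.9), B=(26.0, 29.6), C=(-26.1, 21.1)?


Area = |x_A(y_B-y_C) + x_B(y_C-y_A) + x_C(y_A-y_B)|/2
= |152.15 + 806 + 1030.95|/2
= 1989.1/2 = 994.55

994.55


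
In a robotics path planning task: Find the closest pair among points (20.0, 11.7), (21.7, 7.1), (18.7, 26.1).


d(P0,P1) = 4.9041, d(P0,P2) = 14.4586, d(P1,P2) = 19.2354
Closest: P0 and P1

Closest pair: (20.0, 11.7) and (21.7, 7.1), distance = 4.9041


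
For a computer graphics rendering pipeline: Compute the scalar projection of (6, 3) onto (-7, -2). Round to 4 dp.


u.v = -48, |v| = sqrt(53) = 7.2801
Scalar projection = u.v / |v| = -48 / sqrt(53) = -6.5933

-6.5933


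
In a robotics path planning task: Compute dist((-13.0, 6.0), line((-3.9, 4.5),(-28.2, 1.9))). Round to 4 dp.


|cross product| = 60.11
|line direction| = sqrt(597.25) = 24.4387
Distance = 60.11/sqrt(597.25) = 2.4596

2.4596


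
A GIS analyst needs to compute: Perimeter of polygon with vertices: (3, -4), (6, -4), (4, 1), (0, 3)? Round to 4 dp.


Sides: (3, -4)->(6, -4): sqrt(9) = 3, (6, -4)->(4, 1): sqrt(29) = 5.385165, (4, 1)->(0, 3): sqrt(20) = 4.472136, (0, 3)->(3, -4): sqrt(58) = 7.615773
Sum = 20.473074
Perimeter = 20.4731

20.4731


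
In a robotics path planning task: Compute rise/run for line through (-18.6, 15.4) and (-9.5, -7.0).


slope = (y2-y1)/(x2-x1) = ((-7)-15.4)/((-9.5)-(-18.6)) = (-22.4)/9.1 = -2.4615

-2.4615


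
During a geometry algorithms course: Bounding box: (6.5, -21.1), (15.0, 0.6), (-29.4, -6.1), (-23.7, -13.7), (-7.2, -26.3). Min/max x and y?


x range: [-29.4, 15]
y range: [-26.3, 0.6]
Bounding box: (-29.4,-26.3) to (15,0.6)

(-29.4,-26.3) to (15,0.6)


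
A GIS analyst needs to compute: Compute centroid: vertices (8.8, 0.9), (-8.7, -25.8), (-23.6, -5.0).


Centroid = ((x_A+x_B+x_C)/3, (y_A+y_B+y_C)/3)
= ((8.8+(-8.7)+(-23.6))/3, (0.9+(-25.8)+(-5))/3)
= (-7.8333, -9.9667)

(-7.8333, -9.9667)


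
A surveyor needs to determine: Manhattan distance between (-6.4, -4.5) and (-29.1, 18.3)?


|(-6.4)-(-29.1)| + |(-4.5)-18.3| = 22.7 + 22.8 = 45.5

45.5


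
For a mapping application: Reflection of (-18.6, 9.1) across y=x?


Reflection over y=x: (x,y) -> (y,x)
(-18.6, 9.1) -> (9.1, -18.6)

(9.1, -18.6)


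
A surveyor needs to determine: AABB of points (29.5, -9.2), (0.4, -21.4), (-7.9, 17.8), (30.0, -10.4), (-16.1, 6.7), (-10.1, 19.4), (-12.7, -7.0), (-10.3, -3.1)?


x range: [-16.1, 30]
y range: [-21.4, 19.4]
Bounding box: (-16.1,-21.4) to (30,19.4)

(-16.1,-21.4) to (30,19.4)


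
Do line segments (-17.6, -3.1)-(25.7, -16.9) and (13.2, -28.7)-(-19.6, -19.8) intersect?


Cross products: d1=-565.56, d2=-498.29, d3=-683.44, d4=-750.71
d1*d2 < 0 and d3*d4 < 0? no

No, they don't intersect


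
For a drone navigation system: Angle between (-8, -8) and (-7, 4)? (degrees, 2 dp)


u.v = 24, |u| = sqrt(128) = 11.3137, |v| = sqrt(65) = 8.0623
cos(theta) = u.v/(|u||v|) = 24/sqrt(8320) = 0.263117
theta = acos(0.263117) = 74.74 degrees

74.74 degrees


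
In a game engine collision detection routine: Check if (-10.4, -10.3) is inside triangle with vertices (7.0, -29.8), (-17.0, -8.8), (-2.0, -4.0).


Cross products: AB x AP = -102.6, BC x BP = -54.18, CA x CP = -273.42
All same sign? yes

Yes, inside


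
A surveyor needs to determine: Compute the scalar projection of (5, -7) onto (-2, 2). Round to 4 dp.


u.v = -24, |v| = sqrt(8) = 2.8284
Scalar projection = u.v / |v| = -24 / sqrt(8) = -8.4853

-8.4853


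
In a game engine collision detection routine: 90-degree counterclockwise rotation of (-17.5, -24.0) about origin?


90° CCW: (x,y) -> (-y, x)
(-17.5,-24) -> (24, -17.5)

(24, -17.5)


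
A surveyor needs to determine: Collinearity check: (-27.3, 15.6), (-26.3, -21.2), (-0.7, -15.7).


Cross product: ((-26.3)-(-27.3))*((-15.7)-15.6) - ((-21.2)-15.6)*((-0.7)-(-27.3))
= 947.58

No, not collinear


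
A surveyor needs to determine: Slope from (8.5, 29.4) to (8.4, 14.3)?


slope = (y2-y1)/(x2-x1) = (14.3-29.4)/(8.4-8.5) = (-15.1)/(-0.1) = 151

151


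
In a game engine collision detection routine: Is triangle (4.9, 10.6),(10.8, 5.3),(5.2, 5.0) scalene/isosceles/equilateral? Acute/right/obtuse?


Side lengths squared: AB^2=62.9, BC^2=31.45, CA^2=31.45
Sorted: [31.45, 31.45, 62.9]
By sides: Isosceles, By angles: Right

Isosceles, Right


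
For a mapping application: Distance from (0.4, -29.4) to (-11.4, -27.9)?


dx=-11.8, dy=1.5
d^2 = (-11.8)^2 + 1.5^2 = 141.49
d = sqrt(141.49) = 11.895

11.895


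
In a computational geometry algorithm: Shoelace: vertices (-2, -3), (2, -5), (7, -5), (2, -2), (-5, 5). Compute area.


Shoelace sum: ((-2)*(-5) - 2*(-3)) + (2*(-5) - 7*(-5)) + (7*(-2) - 2*(-5)) + (2*5 - (-5)*(-2)) + ((-5)*(-3) - (-2)*5)
= 62
Area = |62|/2 = 31

31


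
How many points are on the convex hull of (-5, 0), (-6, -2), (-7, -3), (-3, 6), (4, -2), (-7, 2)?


Convex hull vertices (CCW): (-7, -3), (4, -2), (-3, 6), (-7, 2)
Count = 4

4


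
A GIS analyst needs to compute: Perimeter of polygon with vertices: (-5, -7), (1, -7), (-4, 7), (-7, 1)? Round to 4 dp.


Sides: (-5, -7)->(1, -7): sqrt(36) = 6, (1, -7)->(-4, 7): sqrt(221) = 14.866069, (-4, 7)->(-7, 1): sqrt(45) = 6.708204, (-7, 1)->(-5, -7): sqrt(68) = 8.246211
Sum = 35.820484
Perimeter = 35.8205

35.8205


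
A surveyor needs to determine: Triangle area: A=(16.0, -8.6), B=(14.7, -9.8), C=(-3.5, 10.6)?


Area = |x_A(y_B-y_C) + x_B(y_C-y_A) + x_C(y_A-y_B)|/2
= |(-326.4) + 282.24 + (-4.2)|/2
= 48.36/2 = 24.18

24.18


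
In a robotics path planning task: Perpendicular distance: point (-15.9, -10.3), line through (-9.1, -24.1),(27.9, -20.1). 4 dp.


|cross product| = 537.8
|line direction| = sqrt(1385) = 37.2156
Distance = 537.8/sqrt(1385) = 14.4509

14.4509


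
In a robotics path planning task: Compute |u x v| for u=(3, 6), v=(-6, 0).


|u x v| = |3*0 - 6*(-6)|
= |0 - (-36)| = 36

36


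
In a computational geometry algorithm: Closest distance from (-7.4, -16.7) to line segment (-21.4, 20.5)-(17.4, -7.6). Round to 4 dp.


Project P onto AB: t = 0.6922 (clamped to [0,1])
Closest point on segment: (5.4554, 1.0506)
Distance: 21.9168

21.9168


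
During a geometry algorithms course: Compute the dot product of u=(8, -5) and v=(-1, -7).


u . v = u_x*v_x + u_y*v_y = 8*(-1) + (-5)*(-7)
= (-8) + 35 = 27

27


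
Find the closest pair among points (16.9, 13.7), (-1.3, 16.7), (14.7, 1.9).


d(P0,P1) = 18.4456, d(P0,P2) = 12.0033, d(P1,P2) = 21.7954
Closest: P0 and P2

Closest pair: (16.9, 13.7) and (14.7, 1.9), distance = 12.0033


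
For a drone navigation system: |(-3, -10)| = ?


|u| = sqrt((-3)^2 + (-10)^2) = sqrt(109) = 10.4403

10.4403


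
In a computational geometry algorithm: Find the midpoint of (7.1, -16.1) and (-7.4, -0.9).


M = ((7.1+(-7.4))/2, ((-16.1)+(-0.9))/2)
= (-0.15, -8.5)

(-0.15, -8.5)


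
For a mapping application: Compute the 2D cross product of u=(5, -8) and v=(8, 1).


u x v = u_x*v_y - u_y*v_x = 5*1 - (-8)*8
= 5 - (-64) = 69

69


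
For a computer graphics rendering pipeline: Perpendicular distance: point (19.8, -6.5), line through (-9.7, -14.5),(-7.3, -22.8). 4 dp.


|cross product| = 264.05
|line direction| = sqrt(74.65) = 8.64
Distance = 264.05/sqrt(74.65) = 30.5613

30.5613


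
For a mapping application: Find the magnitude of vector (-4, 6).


|u| = sqrt((-4)^2 + 6^2) = sqrt(52) = 7.2111

7.2111


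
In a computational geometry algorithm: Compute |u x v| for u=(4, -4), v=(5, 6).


|u x v| = |4*6 - (-4)*5|
= |24 - (-20)| = 44

44


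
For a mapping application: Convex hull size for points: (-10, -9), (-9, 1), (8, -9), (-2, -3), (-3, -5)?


Convex hull vertices (CCW): (-10, -9), (8, -9), (-2, -3), (-9, 1)
Count = 4

4


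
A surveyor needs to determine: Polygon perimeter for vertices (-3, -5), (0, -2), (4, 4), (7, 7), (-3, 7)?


Sides: (-3, -5)->(0, -2): sqrt(18) = 4.242641, (0, -2)->(4, 4): sqrt(52) = 7.211103, (4, 4)->(7, 7): sqrt(18) = 4.242641, (7, 7)->(-3, 7): sqrt(100) = 10, (-3, 7)->(-3, -5): sqrt(144) = 12
Sum = 37.696385
Perimeter = 37.6964

37.6964


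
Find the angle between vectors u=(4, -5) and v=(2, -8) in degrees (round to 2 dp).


u.v = 48, |u| = sqrt(41) = 6.4031, |v| = sqrt(68) = 8.2462
cos(theta) = u.v/(|u||v|) = 48/sqrt(2788) = 0.909065
theta = acos(0.909065) = 24.62 degrees

24.62 degrees


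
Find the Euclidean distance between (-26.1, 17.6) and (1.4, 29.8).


dx=27.5, dy=12.2
d^2 = 27.5^2 + 12.2^2 = 905.09
d = sqrt(905.09) = 30.0847

30.0847


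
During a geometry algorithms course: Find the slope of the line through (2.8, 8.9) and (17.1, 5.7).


slope = (y2-y1)/(x2-x1) = (5.7-8.9)/(17.1-2.8) = (-3.2)/14.3 = -0.2238

-0.2238


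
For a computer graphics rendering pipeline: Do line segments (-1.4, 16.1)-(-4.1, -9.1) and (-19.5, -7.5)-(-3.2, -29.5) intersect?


Cross products: d1=782.88, d2=312.72, d3=-392.4, d4=77.76
d1*d2 < 0 and d3*d4 < 0? no

No, they don't intersect


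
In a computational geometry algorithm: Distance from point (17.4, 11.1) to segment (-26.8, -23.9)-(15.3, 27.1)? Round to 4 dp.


Project P onto AB: t = 0.8336 (clamped to [0,1])
Closest point on segment: (8.296, 18.6153)
Distance: 11.8052

11.8052


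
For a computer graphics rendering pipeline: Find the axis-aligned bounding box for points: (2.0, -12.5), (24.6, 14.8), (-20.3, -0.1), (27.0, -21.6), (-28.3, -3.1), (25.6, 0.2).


x range: [-28.3, 27]
y range: [-21.6, 14.8]
Bounding box: (-28.3,-21.6) to (27,14.8)

(-28.3,-21.6) to (27,14.8)


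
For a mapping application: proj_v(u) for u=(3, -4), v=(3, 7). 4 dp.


u.v = -19, |v| = sqrt(58) = 7.6158
Scalar projection = u.v / |v| = -19 / sqrt(58) = -2.4948

-2.4948


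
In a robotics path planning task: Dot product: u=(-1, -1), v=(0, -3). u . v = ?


u . v = u_x*v_x + u_y*v_y = (-1)*0 + (-1)*(-3)
= 0 + 3 = 3

3


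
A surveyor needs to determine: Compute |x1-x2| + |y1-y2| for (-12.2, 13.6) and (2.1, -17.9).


|(-12.2)-2.1| + |13.6-(-17.9)| = 14.3 + 31.5 = 45.8

45.8


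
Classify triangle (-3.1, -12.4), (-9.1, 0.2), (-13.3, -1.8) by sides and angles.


Side lengths squared: AB^2=194.76, BC^2=21.64, CA^2=216.4
Sorted: [21.64, 194.76, 216.4]
By sides: Scalene, By angles: Right

Scalene, Right


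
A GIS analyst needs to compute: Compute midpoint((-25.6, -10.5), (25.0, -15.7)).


M = (((-25.6)+25)/2, ((-10.5)+(-15.7))/2)
= (-0.3, -13.1)

(-0.3, -13.1)


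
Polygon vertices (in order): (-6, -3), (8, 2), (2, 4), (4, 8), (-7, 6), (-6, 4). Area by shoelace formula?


Shoelace sum: ((-6)*2 - 8*(-3)) + (8*4 - 2*2) + (2*8 - 4*4) + (4*6 - (-7)*8) + ((-7)*4 - (-6)*6) + ((-6)*(-3) - (-6)*4)
= 170
Area = |170|/2 = 85

85


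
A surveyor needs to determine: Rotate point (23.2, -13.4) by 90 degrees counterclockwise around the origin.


90° CCW: (x,y) -> (-y, x)
(23.2,-13.4) -> (13.4, 23.2)

(13.4, 23.2)


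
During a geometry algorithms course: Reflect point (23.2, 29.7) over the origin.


Reflection over origin: (x,y) -> (-x,-y)
(23.2, 29.7) -> (-23.2, -29.7)

(-23.2, -29.7)


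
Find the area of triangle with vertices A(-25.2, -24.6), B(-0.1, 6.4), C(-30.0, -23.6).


Area = |x_A(y_B-y_C) + x_B(y_C-y_A) + x_C(y_A-y_B)|/2
= |(-756) + (-0.1) + 930|/2
= 173.9/2 = 86.95

86.95


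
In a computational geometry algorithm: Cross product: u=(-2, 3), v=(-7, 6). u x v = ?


u x v = u_x*v_y - u_y*v_x = (-2)*6 - 3*(-7)
= (-12) - (-21) = 9

9


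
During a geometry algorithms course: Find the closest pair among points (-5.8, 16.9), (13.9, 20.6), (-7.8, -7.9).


d(P0,P1) = 20.0445, d(P0,P2) = 24.8805, d(P1,P2) = 35.8209
Closest: P0 and P1

Closest pair: (-5.8, 16.9) and (13.9, 20.6), distance = 20.0445


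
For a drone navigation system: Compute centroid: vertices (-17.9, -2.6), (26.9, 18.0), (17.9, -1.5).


Centroid = ((x_A+x_B+x_C)/3, (y_A+y_B+y_C)/3)
= (((-17.9)+26.9+17.9)/3, ((-2.6)+18+(-1.5))/3)
= (8.9667, 4.6333)

(8.9667, 4.6333)


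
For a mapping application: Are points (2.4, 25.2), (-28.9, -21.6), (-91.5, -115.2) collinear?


Cross product: ((-28.9)-2.4)*((-115.2)-25.2) - ((-21.6)-25.2)*((-91.5)-2.4)
= 0

Yes, collinear


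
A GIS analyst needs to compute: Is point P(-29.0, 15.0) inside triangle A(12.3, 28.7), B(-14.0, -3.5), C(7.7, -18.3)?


Cross products: AB x AP = -969.55, BC x BP = 179.45, CA x CP = 1878.08
All same sign? no

No, outside


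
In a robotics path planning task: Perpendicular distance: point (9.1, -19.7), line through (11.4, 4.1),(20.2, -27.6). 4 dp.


|cross product| = 282.35
|line direction| = sqrt(1082.33) = 32.8988
Distance = 282.35/sqrt(1082.33) = 8.5824

8.5824


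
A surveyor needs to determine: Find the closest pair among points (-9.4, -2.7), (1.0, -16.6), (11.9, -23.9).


d(P0,P1) = 17.36, d(P0,P2) = 30.0521, d(P1,P2) = 13.1187
Closest: P1 and P2

Closest pair: (1.0, -16.6) and (11.9, -23.9), distance = 13.1187


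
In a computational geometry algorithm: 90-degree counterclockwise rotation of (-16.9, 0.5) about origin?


90° CCW: (x,y) -> (-y, x)
(-16.9,0.5) -> (-0.5, -16.9)

(-0.5, -16.9)


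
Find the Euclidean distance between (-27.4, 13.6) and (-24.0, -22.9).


dx=3.4, dy=-36.5
d^2 = 3.4^2 + (-36.5)^2 = 1343.81
d = sqrt(1343.81) = 36.658

36.658


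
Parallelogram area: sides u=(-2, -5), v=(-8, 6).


|u x v| = |(-2)*6 - (-5)*(-8)|
= |(-12) - 40| = 52

52


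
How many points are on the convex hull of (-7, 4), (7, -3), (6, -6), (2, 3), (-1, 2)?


Convex hull vertices (CCW): (-7, 4), (6, -6), (7, -3), (2, 3)
Count = 4

4


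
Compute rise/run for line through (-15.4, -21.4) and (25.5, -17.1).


slope = (y2-y1)/(x2-x1) = ((-17.1)-(-21.4))/(25.5-(-15.4)) = 4.3/40.9 = 0.1051

0.1051


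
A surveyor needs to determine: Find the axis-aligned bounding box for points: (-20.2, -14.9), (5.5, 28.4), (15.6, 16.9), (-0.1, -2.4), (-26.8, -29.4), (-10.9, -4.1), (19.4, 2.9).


x range: [-26.8, 19.4]
y range: [-29.4, 28.4]
Bounding box: (-26.8,-29.4) to (19.4,28.4)

(-26.8,-29.4) to (19.4,28.4)


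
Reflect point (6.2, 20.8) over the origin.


Reflection over origin: (x,y) -> (-x,-y)
(6.2, 20.8) -> (-6.2, -20.8)

(-6.2, -20.8)


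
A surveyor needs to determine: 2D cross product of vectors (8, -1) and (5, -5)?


u x v = u_x*v_y - u_y*v_x = 8*(-5) - (-1)*5
= (-40) - (-5) = -35

-35


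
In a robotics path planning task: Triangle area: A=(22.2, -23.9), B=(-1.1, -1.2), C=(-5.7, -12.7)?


Area = |x_A(y_B-y_C) + x_B(y_C-y_A) + x_C(y_A-y_B)|/2
= |255.3 + (-12.32) + 129.39|/2
= 372.37/2 = 186.185

186.185


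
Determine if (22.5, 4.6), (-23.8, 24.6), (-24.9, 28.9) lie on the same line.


Cross product: ((-23.8)-22.5)*(28.9-4.6) - (24.6-4.6)*((-24.9)-22.5)
= -177.09

No, not collinear


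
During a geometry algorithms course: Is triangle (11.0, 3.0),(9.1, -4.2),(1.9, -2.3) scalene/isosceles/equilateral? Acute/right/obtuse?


Side lengths squared: AB^2=55.45, BC^2=55.45, CA^2=110.9
Sorted: [55.45, 55.45, 110.9]
By sides: Isosceles, By angles: Right

Isosceles, Right


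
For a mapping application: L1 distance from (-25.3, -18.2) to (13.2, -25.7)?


|(-25.3)-13.2| + |(-18.2)-(-25.7)| = 38.5 + 7.5 = 46

46


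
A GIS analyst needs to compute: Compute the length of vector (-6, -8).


|u| = sqrt((-6)^2 + (-8)^2) = sqrt(100) = 10

10


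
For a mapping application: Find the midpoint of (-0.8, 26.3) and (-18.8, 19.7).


M = (((-0.8)+(-18.8))/2, (26.3+19.7)/2)
= (-9.8, 23)

(-9.8, 23)


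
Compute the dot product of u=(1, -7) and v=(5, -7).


u . v = u_x*v_x + u_y*v_y = 1*5 + (-7)*(-7)
= 5 + 49 = 54

54


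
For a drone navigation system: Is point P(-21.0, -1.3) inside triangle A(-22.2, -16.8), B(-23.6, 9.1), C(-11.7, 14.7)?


Cross products: AB x AP = -52.78, BC x BP = -138.32, CA x CP = -124.95
All same sign? yes

Yes, inside


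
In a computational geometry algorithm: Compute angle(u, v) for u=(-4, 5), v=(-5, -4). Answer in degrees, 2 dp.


u.v = 0, |u| = sqrt(41) = 6.4031, |v| = sqrt(41) = 6.4031
cos(theta) = u.v/(|u||v|) = 0/sqrt(1681) = 0
theta = acos(0) = 90 degrees

90 degrees


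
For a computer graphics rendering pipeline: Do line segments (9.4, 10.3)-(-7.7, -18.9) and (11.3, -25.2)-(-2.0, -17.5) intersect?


Cross products: d1=-457.52, d2=62.51, d3=662.53, d4=142.5
d1*d2 < 0 and d3*d4 < 0? no

No, they don't intersect


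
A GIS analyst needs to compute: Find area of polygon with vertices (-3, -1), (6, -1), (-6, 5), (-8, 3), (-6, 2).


Shoelace sum: ((-3)*(-1) - 6*(-1)) + (6*5 - (-6)*(-1)) + ((-6)*3 - (-8)*5) + ((-8)*2 - (-6)*3) + ((-6)*(-1) - (-3)*2)
= 69
Area = |69|/2 = 34.5

34.5


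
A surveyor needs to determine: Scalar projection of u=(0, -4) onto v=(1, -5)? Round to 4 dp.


u.v = 20, |v| = sqrt(26) = 5.099
Scalar projection = u.v / |v| = 20 / sqrt(26) = 3.9223

3.9223


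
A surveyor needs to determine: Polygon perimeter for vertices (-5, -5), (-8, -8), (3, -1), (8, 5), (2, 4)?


Sides: (-5, -5)->(-8, -8): sqrt(18) = 4.242641, (-8, -8)->(3, -1): sqrt(170) = 13.038405, (3, -1)->(8, 5): sqrt(61) = 7.81025, (8, 5)->(2, 4): sqrt(37) = 6.082763, (2, 4)->(-5, -5): sqrt(130) = 11.401754
Sum = 42.575813
Perimeter = 42.5758

42.5758


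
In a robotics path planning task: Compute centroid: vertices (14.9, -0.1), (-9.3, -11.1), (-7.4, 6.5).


Centroid = ((x_A+x_B+x_C)/3, (y_A+y_B+y_C)/3)
= ((14.9+(-9.3)+(-7.4))/3, ((-0.1)+(-11.1)+6.5)/3)
= (-0.6, -1.5667)

(-0.6, -1.5667)


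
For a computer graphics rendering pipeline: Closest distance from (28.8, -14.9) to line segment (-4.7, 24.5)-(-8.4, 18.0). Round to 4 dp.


Project P onto AB: t = 1 (clamped to [0,1])
Closest point on segment: (-8.4, 18)
Distance: 49.6614

49.6614


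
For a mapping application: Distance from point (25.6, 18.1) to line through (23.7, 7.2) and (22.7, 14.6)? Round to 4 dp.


|cross product| = 24.96
|line direction| = sqrt(55.76) = 7.4673
Distance = 24.96/sqrt(55.76) = 3.3426

3.3426


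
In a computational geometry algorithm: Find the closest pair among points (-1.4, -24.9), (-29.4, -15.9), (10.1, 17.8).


d(P0,P1) = 29.4109, d(P0,P2) = 44.2215, d(P1,P2) = 51.9224
Closest: P0 and P1

Closest pair: (-1.4, -24.9) and (-29.4, -15.9), distance = 29.4109


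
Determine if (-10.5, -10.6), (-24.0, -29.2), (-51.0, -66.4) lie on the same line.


Cross product: ((-24)-(-10.5))*((-66.4)-(-10.6)) - ((-29.2)-(-10.6))*((-51)-(-10.5))
= 0

Yes, collinear


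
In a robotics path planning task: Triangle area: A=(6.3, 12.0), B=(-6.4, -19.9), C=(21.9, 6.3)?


Area = |x_A(y_B-y_C) + x_B(y_C-y_A) + x_C(y_A-y_B)|/2
= |(-165.06) + 36.48 + 698.61|/2
= 570.03/2 = 285.015

285.015


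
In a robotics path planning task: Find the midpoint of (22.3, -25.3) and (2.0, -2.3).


M = ((22.3+2)/2, ((-25.3)+(-2.3))/2)
= (12.15, -13.8)

(12.15, -13.8)


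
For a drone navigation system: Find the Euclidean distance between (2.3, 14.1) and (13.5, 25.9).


dx=11.2, dy=11.8
d^2 = 11.2^2 + 11.8^2 = 264.68
d = sqrt(264.68) = 16.269

16.269


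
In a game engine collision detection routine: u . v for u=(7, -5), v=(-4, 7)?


u . v = u_x*v_x + u_y*v_y = 7*(-4) + (-5)*7
= (-28) + (-35) = -63

-63


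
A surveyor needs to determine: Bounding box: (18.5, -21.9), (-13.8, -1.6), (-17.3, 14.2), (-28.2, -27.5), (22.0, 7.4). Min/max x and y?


x range: [-28.2, 22]
y range: [-27.5, 14.2]
Bounding box: (-28.2,-27.5) to (22,14.2)

(-28.2,-27.5) to (22,14.2)


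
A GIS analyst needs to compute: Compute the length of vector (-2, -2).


|u| = sqrt((-2)^2 + (-2)^2) = sqrt(8) = 2.8284

2.8284


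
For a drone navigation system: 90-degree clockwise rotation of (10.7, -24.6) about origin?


90° CW: (x,y) -> (y, -x)
(10.7,-24.6) -> (-24.6, -10.7)

(-24.6, -10.7)


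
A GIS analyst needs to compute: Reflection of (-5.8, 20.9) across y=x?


Reflection over y=x: (x,y) -> (y,x)
(-5.8, 20.9) -> (20.9, -5.8)

(20.9, -5.8)


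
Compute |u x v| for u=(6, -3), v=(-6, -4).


|u x v| = |6*(-4) - (-3)*(-6)|
= |(-24) - 18| = 42

42


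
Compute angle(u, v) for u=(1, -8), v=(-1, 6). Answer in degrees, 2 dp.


u.v = -49, |u| = sqrt(65) = 8.0623, |v| = sqrt(37) = 6.0828
cos(theta) = u.v/(|u||v|) = -49/sqrt(2405) = -0.999168
theta = acos(-0.999168) = 177.66 degrees

177.66 degrees


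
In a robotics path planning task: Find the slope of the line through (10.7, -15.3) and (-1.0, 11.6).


slope = (y2-y1)/(x2-x1) = (11.6-(-15.3))/((-1)-10.7) = 26.9/(-11.7) = -2.2991

-2.2991


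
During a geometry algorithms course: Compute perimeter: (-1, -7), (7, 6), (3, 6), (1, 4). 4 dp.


Sides: (-1, -7)->(7, 6): sqrt(233) = 15.264338, (7, 6)->(3, 6): sqrt(16) = 4, (3, 6)->(1, 4): sqrt(8) = 2.828427, (1, 4)->(-1, -7): sqrt(125) = 11.18034
Sum = 33.273105
Perimeter = 33.2731

33.2731
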